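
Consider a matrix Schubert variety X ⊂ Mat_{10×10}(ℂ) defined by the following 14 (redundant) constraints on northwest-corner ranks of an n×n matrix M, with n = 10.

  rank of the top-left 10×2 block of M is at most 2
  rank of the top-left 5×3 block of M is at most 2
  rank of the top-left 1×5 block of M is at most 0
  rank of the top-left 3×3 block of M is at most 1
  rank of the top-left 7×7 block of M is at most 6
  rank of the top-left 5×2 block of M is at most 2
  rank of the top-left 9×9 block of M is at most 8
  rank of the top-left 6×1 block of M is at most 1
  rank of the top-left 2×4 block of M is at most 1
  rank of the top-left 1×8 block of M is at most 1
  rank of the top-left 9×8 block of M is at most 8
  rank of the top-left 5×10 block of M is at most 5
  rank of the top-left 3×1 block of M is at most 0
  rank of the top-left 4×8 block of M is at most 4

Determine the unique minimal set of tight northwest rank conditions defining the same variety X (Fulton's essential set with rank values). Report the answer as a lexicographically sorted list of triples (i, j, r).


Reconstructing r_w from the 14 given conditions:

  R[1]: 0 0 0 0 0 1 1 1 1 1
  R[2]: 0 1 1 1 1 2 2 2 2 2
  R[3]: 0 1 1 2 2 3 3 3 3 3
  R[4]: 1 2 2 3 3 4 4 4 4 4
  R[5]: 1 2 2 3 4 5 5 5 5 5
  R[6]: 1 2 3 4 5 6 6 6 6 6
  R[7]: 1 2 3 4 5 6 6 7 7 7
  R[8]: 1 2 3 4 5 6 7 8 8 8
  R[9]: 1 2 3 4 5 6 7 8 8 9
  R[10]: 1 2 3 4 5 6 7 8 9 10

hence w(1..10) = (6, 2, 4, 1, 5, 3, 8, 7, 10, 9).

Rothe diagram D(w) (11 cells), 6 SE-corners (essential conditions):

[(1, 5, 0), (3, 1, 0), (3, 3, 1), (5, 3, 2), (7, 7, 6), (9, 9, 8)]


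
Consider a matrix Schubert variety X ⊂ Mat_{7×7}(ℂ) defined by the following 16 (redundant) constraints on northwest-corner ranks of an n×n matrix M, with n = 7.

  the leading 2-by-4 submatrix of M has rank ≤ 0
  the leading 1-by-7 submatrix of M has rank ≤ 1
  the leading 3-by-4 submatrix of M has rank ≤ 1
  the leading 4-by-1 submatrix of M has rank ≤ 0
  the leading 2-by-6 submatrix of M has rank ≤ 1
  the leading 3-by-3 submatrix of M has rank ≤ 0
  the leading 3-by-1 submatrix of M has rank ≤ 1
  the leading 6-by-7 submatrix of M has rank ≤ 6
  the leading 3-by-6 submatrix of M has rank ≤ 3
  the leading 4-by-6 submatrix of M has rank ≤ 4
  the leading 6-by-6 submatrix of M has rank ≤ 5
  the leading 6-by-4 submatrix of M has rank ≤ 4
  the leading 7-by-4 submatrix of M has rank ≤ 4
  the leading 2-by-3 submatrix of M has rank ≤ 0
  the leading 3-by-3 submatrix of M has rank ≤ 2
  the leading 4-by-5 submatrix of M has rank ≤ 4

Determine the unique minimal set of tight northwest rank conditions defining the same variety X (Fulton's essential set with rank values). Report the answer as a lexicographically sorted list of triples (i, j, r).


The tightest implied rank at each (i,j), from the 16 conditions:

  row 1: 0 0 0 0 1 1 1
  row 2: 0 0 0 0 1 1 2
  row 3: 0 0 0 1 2 2 3
  row 4: 0 1 1 2 3 3 4
  row 5: 1 2 2 3 4 4 5
  row 6: 1 2 3 4 5 5 6
  row 7: 1 2 3 4 5 6 7

so w = (5, 7, 4, 2, 1, 3, 6).

D(w) has 13 cells with 4 SE-corners; essential set:

[(2, 4, 0), (2, 6, 1), (3, 3, 0), (4, 1, 0)]


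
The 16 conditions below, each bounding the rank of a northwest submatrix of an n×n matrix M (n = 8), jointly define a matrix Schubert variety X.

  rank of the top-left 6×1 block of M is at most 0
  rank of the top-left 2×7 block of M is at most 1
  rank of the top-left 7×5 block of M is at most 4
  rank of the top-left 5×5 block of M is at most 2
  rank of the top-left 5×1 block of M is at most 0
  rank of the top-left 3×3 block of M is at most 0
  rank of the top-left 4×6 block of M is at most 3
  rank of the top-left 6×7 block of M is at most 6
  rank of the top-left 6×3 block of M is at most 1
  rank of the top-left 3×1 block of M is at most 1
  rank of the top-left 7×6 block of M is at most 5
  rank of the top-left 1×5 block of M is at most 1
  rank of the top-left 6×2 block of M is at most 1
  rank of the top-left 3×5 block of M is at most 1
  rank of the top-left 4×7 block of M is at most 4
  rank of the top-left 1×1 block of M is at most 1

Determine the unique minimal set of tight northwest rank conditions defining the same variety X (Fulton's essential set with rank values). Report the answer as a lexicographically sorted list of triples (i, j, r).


Rank table r_w(8×8) implied by the 16 constraints:

  row 1: 0 0 0 1 1 1 1 1
  row 2: 0 0 0 1 1 1 1 2
  row 3: 0 0 0 1 1 2 2 3
  row 4: 0 1 1 2 2 3 3 4
  row 5: 0 1 1 2 2 3 4 5
  row 6: 0 1 1 2 3 4 5 6
  row 7: 1 2 2 3 4 5 6 7
  row 8: 1 2 3 4 5 6 7 8

hence w(1..8) = (4, 8, 6, 2, 7, 5, 1, 3).

|D(w)|=19, |Ess(w)|=6:

[(2, 7, 1), (3, 3, 0), (3, 5, 1), (5, 5, 2), (6, 1, 0), (6, 3, 1)]


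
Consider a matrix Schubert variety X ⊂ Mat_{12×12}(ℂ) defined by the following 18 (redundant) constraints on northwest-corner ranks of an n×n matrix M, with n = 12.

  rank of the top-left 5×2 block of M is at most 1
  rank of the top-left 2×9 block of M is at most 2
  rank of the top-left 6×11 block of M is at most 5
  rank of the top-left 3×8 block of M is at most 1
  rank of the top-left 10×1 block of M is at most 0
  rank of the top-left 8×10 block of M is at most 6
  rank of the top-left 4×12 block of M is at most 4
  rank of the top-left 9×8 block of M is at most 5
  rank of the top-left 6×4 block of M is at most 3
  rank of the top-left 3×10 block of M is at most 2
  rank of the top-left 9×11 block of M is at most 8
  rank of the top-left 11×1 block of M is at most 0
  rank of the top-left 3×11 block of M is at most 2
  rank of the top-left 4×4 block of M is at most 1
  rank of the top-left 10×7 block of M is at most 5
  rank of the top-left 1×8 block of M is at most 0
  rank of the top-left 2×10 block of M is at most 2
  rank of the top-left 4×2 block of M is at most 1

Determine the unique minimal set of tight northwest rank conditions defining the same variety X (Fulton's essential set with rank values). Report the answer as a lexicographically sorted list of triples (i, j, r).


Reconstructing r_w from the 18 given conditions:

  0, 0, 0, 0, 0, 0, 0, 0, 1, 1, 1, 1
  0, 1, 1, 1, 1, 1, 1, 1, 2, 2, 2, 2
  0, 1, 1, 1, 1, 1, 1, 1, 2, 2, 2, 3
  0, 1, 1, 1, 2, 2, 2, 2, 3, 3, 3, 4
  0, 1, 2, 2, 3, 3, 3, 3, 4, 4, 4, 5
  0, 1, 2, 3, 4, 4, 4, 4, 5, 5, 5, 6
  0, 1, 2, 3, 4, 5, 5, 5, 6, 6, 6, 7
  0, 1, 2, 3, 4, 5, 5, 5, 6, 6, 7, 8
  0, 1, 2, 3, 4, 5, 5, 5, 6, 7, 8, 9
  0, 1, 2, 3, 4, 5, 5, 6, 7, 8, 9, 10
  0, 1, 2, 3, 4, 5, 6, 7, 8, 9, 10, 11
  1, 2, 3, 4, 5, 6, 7, 8, 9, 10, 11, 12

the unique w with this rank table is (9, 2, 12, 5, 3, 4, 6, 11, 10, 8, 7, 1).

D(w) has 34 cells with 8 SE-corners; essential set:

[(1, 8, 0), (3, 8, 1), (3, 11, 2), (4, 4, 1), (8, 10, 6), (9, 8, 5), (10, 7, 5), (11, 1, 0)]


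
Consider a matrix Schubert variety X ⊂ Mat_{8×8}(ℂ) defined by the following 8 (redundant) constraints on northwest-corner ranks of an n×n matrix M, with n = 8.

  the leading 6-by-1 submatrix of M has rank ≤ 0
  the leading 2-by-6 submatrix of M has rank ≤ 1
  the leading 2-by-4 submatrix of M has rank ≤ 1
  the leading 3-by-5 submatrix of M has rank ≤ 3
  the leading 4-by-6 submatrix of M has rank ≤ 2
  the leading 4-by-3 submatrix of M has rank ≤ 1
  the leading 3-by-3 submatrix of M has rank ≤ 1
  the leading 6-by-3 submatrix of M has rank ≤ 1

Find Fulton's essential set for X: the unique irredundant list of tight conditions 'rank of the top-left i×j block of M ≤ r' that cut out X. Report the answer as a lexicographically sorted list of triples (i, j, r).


Propagating the 8 rank bounds to every northwest block:

  R[1]: 0, 1, 1, 1, 1, 1, 1, 1
  R[2]: 0, 1, 1, 1, 1, 1, 2, 2
  R[3]: 0, 1, 1, 2, 2, 2, 3, 3
  R[4]: 0, 1, 1, 2, 2, 2, 3, 4
  R[5]: 0, 1, 1, 2, 3, 3, 4, 5
  R[6]: 0, 1, 1, 2, 3, 4, 5, 6
  R[7]: 1, 2, 2, 3, 4, 5, 6, 7
  R[8]: 1, 2, 3, 4, 5, 6, 7, 8

the unique w with this rank table is (2, 7, 4, 8, 5, 6, 1, 3).

Fulton essential set (4 of the 16 Rothe cells):

[(2, 6, 1), (4, 6, 2), (6, 1, 0), (6, 3, 1)]


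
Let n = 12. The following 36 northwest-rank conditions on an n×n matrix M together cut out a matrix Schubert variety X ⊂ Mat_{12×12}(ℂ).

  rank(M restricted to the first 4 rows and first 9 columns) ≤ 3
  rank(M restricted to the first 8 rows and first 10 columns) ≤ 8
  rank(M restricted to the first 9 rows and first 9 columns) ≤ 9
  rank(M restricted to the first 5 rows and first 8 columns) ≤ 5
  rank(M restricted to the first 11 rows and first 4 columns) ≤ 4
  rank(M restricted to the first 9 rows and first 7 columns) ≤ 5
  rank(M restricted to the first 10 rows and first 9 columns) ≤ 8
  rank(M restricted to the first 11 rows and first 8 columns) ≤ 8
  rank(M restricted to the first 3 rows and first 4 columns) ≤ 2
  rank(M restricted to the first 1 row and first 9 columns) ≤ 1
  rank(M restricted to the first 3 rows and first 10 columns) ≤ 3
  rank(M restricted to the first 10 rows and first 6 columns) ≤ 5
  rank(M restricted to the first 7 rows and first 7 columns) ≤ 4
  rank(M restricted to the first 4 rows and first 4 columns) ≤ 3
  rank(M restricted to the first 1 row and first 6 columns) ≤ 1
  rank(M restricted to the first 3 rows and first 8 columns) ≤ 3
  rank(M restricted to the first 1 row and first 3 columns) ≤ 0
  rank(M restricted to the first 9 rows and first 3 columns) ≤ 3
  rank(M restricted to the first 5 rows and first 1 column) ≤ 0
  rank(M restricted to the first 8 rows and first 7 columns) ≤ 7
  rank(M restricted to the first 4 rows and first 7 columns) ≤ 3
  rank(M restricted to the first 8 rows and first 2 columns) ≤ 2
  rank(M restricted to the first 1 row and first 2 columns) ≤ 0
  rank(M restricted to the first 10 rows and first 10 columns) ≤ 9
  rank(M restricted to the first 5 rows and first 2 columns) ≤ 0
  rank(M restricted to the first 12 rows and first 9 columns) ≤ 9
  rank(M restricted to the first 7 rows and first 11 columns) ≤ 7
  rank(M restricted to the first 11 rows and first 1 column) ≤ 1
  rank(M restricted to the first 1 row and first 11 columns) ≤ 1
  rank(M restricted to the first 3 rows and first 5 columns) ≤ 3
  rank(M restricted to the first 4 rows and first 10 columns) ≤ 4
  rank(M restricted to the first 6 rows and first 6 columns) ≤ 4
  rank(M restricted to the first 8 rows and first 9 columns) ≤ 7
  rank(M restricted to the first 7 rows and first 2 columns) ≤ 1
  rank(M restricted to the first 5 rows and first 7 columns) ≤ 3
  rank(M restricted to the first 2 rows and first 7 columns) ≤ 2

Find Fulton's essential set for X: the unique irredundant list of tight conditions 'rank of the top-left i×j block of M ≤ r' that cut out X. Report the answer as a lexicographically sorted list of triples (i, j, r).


Recovering R(i,j) via the rank-extension bound from the 36 conditions:

  0 | 0 | 0 | 1 | 1 | 1 | 1 | 1 | 1 | 1 | 1 | 1
  0 | 0 | 1 | 2 | 2 | 2 | 2 | 2 | 2 | 2 | 2 | 2
  0 | 0 | 1 | 2 | 3 | 3 | 3 | 3 | 3 | 3 | 3 | 3
  0 | 0 | 1 | 2 | 3 | 3 | 3 | 3 | 3 | 4 | 4 | 4
  0 | 0 | 1 | 2 | 3 | 3 | 3 | 4 | 4 | 5 | 5 | 5
  1 | 1 | 2 | 3 | 4 | 4 | 4 | 5 | 5 | 6 | 6 | 6
  1 | 1 | 2 | 3 | 4 | 4 | 4 | 5 | 6 | 7 | 7 | 7
  1 | 2 | 3 | 4 | 5 | 5 | 5 | 6 | 7 | 8 | 8 | 8
  1 | 2 | 3 | 4 | 5 | 5 | 5 | 6 | 7 | 8 | 9 | 9
  1 | 2 | 3 | 4 | 5 | 5 | 6 | 7 | 8 | 9 | 10 | 10
  1 | 2 | 3 | 4 | 5 | 6 | 7 | 8 | 9 | 10 | 11 | 11
  1 | 2 | 3 | 4 | 5 | 6 | 7 | 8 | 9 | 10 | 11 | 12

the unique w with this rank table is (4, 3, 5, 10, 8, 1, 9, 2, 11, 7, 6, 12).

|D(w)|=23, |Ess(w)|=8:

[(1, 3, 0), (4, 9, 3), (5, 2, 0), (5, 7, 3), (7, 2, 1), (7, 7, 4), (9, 7, 5), (10, 6, 5)]


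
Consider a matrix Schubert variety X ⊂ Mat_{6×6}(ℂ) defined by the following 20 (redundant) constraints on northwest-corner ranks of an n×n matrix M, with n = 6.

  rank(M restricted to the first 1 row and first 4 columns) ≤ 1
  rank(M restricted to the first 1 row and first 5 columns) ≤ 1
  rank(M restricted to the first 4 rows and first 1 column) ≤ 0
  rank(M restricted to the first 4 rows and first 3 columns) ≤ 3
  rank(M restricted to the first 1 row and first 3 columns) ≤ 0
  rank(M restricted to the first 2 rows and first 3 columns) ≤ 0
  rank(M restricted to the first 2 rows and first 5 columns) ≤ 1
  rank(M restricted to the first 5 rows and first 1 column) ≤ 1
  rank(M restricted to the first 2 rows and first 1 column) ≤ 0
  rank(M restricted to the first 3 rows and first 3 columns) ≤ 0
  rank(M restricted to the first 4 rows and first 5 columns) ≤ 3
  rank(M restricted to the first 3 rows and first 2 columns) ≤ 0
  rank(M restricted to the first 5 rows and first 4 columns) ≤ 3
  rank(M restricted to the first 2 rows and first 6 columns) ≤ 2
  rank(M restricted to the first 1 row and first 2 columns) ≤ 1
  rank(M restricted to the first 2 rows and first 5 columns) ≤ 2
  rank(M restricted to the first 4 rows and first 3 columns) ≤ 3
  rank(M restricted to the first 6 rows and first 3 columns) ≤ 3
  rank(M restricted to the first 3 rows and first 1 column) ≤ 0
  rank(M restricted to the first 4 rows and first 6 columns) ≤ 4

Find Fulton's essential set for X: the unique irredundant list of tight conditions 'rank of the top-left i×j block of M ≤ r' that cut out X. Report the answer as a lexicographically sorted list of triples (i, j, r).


Recovering R(i,j) via the rank-extension bound from the 20 conditions:

  row 1: 0 0 0 1 1 1
  row 2: 0 0 0 1 1 2
  row 3: 0 0 0 1 2 3
  row 4: 0 1 1 2 3 4
  row 5: 1 2 2 3 4 5
  row 6: 1 2 3 4 5 6

so w = (4, 6, 5, 2, 1, 3).

D(w) has 11 cells with 3 SE-corners; essential set:

[(2, 5, 1), (3, 3, 0), (4, 1, 0)]


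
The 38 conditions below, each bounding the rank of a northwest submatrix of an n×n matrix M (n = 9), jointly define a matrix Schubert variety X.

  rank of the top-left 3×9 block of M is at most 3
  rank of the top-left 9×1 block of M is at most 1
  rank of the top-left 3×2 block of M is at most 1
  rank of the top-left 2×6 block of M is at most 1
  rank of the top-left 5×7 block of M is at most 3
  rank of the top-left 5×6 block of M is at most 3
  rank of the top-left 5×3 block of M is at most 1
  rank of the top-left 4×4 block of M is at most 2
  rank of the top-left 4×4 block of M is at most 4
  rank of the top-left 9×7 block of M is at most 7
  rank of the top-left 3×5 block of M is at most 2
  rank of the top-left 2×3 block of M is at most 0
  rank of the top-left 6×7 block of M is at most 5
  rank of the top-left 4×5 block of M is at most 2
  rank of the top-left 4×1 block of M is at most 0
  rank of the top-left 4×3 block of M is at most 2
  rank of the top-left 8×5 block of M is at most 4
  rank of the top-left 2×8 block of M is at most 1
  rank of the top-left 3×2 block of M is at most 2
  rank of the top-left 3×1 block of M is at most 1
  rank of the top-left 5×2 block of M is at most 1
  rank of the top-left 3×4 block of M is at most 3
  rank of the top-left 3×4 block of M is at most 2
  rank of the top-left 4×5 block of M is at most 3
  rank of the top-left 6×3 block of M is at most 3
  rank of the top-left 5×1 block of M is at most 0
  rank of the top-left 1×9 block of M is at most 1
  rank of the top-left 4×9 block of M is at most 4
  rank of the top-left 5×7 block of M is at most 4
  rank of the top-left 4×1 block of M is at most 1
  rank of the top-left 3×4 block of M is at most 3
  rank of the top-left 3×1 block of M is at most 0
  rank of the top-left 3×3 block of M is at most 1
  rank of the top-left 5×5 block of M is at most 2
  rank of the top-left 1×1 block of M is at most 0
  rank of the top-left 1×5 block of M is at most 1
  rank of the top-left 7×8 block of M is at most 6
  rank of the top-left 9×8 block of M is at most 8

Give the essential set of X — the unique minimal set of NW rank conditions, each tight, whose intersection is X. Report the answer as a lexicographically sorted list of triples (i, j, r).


Reconstructing r_w from the 38 given conditions:

  i=1: 0  0  0  1  1  1  1  1  1
  i=2: 0  0  0  1  1  1  1  1  2
  i=3: 0  1  1  2  2  2  2  2  3
  i=4: 0  1  1  2  2  3  3  3  4
  i=5: 0  1  1  2  2  3  3  4  5
  i=6: 1  2  2  3  3  4  4  5  6
  i=7: 1  2  3  4  4  5  5  6  7
  i=8: 1  2  3  4  4  5  6  7  8
  i=9: 1  2  3  4  5  6  7  8  9

so w = (4, 9, 2, 6, 8, 1, 3, 7, 5).

Rothe diagram D(w) (19 cells), 7 SE-corners (essential conditions):

[(2, 3, 0), (2, 8, 1), (5, 1, 0), (5, 3, 1), (5, 5, 2), (5, 7, 3), (8, 5, 4)]


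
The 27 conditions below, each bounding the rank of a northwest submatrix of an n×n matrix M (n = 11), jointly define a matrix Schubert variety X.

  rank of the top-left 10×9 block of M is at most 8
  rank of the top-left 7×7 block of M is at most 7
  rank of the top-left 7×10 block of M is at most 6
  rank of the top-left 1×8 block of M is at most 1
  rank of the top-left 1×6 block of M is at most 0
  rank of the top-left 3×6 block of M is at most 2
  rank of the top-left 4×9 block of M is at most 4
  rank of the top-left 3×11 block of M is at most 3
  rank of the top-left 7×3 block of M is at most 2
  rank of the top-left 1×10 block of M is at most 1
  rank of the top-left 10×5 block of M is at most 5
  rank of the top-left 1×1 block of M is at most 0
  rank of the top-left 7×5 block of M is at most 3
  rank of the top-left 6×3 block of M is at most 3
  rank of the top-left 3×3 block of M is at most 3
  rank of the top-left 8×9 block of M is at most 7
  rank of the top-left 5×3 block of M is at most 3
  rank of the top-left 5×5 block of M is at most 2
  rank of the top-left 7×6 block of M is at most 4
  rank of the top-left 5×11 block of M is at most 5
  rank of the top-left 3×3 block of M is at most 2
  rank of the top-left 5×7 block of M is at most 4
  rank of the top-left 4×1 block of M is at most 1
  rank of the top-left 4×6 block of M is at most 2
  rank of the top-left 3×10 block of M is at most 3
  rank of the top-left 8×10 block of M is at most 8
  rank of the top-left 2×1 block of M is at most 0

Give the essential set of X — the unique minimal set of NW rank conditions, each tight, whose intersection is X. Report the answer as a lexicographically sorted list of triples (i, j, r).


Recovering R(i,j) via the rank-extension bound from the 27 conditions:

  i=1: 0  0  0  0  0  0  1  1  1  1  1
  i=2: 0  1  1  1  1  1  2  2  2  2  2
  i=3: 1  2  2  2  2  2  3  3  3  3  3
  i=4: 1  2  2  2  2  2  3  4  4  4  4
  i=5: 1  2  2  2  2  3  4  5  5  5  5
  i=6: 1  2  2  3  3  4  5  6  6  6  6
  i=7: 1  2  2  3  3  4  5  6  6  6  7
  i=8: 1  2  3  4  4  5  6  7  7  7  8
  i=9: 1  2  3  4  5  6  7  8  8  8  9
  i=10: 1  2  3  4  5  6  7  8  8  9  10
  i=11: 1  2  3  4  5  6  7  8  9  10  11

so w = (7, 2, 1, 8, 6, 4, 11, 3, 5, 10, 9).

Fulton essential set (8 of the 20 Rothe cells):

[(1, 6, 0), (2, 1, 0), (4, 6, 2), (5, 5, 2), (7, 3, 2), (7, 5, 3), (7, 10, 6), (10, 9, 8)]


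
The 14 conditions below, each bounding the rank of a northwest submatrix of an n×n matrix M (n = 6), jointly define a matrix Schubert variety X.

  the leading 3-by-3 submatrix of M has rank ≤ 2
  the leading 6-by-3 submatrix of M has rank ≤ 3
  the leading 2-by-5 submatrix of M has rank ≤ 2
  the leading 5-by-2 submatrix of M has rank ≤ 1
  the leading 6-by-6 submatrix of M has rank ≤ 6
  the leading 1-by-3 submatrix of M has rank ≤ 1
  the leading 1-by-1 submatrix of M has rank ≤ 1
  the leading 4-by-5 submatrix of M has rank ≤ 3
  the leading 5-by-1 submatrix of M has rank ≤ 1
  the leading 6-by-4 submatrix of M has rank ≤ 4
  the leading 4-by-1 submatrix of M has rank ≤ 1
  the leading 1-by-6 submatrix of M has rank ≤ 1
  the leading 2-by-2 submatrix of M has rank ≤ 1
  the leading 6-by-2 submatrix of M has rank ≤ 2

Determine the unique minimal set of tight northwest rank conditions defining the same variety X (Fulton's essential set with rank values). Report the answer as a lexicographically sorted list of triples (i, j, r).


Recovering R(i,j) via the rank-extension bound from the 14 conditions:

  i=1: 1 | 1 | 1 | 1 | 1 | 1
  i=2: 1 | 1 | 2 | 2 | 2 | 2
  i=3: 1 | 1 | 2 | 3 | 3 | 3
  i=4: 1 | 1 | 2 | 3 | 3 | 4
  i=5: 1 | 1 | 2 | 3 | 4 | 5
  i=6: 1 | 2 | 3 | 4 | 5 | 6

giving w = (1, 3, 4, 6, 5, 2) via Δ²R.

Rothe diagram D(w) (5 cells), 2 SE-corners (essential conditions):

[(4, 5, 3), (5, 2, 1)]


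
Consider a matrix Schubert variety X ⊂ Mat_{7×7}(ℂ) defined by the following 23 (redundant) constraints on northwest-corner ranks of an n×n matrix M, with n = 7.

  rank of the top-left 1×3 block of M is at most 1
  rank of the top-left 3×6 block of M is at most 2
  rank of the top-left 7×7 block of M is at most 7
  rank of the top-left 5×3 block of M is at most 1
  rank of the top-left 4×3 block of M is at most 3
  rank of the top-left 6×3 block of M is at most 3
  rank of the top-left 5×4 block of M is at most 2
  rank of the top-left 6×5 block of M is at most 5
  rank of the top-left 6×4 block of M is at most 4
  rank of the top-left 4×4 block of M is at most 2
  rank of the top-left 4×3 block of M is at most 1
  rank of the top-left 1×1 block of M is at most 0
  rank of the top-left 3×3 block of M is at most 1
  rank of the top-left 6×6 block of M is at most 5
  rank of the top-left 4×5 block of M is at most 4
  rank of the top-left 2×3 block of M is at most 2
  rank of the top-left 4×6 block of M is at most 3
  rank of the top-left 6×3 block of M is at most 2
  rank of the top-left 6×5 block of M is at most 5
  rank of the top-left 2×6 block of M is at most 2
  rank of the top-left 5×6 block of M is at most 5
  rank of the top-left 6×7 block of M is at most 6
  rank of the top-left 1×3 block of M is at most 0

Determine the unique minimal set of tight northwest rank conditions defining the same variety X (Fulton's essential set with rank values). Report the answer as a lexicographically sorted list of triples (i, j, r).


Reconstructing r_w from the 23 given conditions:

  row 1: 0 0 0 1 1 1 1
  row 2: 1 1 1 2 2 2 2
  row 3: 1 1 1 2 2 2 3
  row 4: 1 1 1 2 3 3 4
  row 5: 1 1 1 2 3 4 5
  row 6: 1 2 2 3 4 5 6
  row 7: 1 2 3 4 5 6 7

hence w(1..7) = (4, 1, 7, 5, 6, 2, 3).

3 SE-corners of the 11-cell Rothe diagram give Ess(w):

[(1, 3, 0), (3, 6, 2), (5, 3, 1)]


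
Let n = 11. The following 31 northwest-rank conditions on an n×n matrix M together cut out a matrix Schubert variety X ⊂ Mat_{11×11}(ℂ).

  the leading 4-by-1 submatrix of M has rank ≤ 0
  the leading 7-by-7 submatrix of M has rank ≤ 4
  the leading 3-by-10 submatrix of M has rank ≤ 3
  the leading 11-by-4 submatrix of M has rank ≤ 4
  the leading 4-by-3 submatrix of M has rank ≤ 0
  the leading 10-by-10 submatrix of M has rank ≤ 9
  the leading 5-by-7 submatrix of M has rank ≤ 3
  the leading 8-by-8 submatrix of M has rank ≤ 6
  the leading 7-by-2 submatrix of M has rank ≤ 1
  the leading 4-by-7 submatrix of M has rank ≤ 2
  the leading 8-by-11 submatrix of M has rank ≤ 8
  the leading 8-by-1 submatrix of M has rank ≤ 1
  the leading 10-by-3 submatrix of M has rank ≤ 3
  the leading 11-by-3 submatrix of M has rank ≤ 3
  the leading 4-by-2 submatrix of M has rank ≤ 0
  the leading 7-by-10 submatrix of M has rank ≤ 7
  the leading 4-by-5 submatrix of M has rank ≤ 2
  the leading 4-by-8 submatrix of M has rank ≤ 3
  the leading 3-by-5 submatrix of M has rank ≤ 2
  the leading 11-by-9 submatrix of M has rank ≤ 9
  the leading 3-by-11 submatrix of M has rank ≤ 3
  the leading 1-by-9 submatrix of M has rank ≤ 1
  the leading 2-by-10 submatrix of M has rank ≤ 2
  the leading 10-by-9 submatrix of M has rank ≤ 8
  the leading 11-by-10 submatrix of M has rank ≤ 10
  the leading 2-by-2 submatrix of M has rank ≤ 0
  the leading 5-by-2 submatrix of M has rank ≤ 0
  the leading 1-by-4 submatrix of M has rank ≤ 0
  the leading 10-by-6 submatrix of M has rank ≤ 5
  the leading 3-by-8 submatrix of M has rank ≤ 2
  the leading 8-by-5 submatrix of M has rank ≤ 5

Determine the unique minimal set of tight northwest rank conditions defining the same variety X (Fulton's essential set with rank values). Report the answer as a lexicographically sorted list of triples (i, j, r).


Rank table r_w(11×11) implied by the 31 constraints:

  row 1: 0, 0, 0, 0, 1, 1, 1, 1, 1, 1, 1
  row 2: 0, 0, 0, 1, 2, 2, 2, 2, 2, 2, 2
  row 3: 0, 0, 0, 1, 2, 2, 2, 2, 3, 3, 3
  row 4: 0, 0, 0, 1, 2, 2, 2, 3, 4, 4, 4
  row 5: 0, 0, 1, 2, 3, 3, 3, 4, 5, 5, 5
  row 6: 1, 1, 2, 3, 4, 4, 4, 5, 6, 6, 6
  row 7: 1, 1, 2, 3, 4, 4, 4, 5, 6, 7, 7
  row 8: 1, 2, 3, 4, 5, 5, 5, 6, 7, 8, 8
  row 9: 1, 2, 3, 4, 5, 5, 6, 7, 8, 9, 9
  row 10: 1, 2, 3, 4, 5, 5, 6, 7, 8, 9, 10
  row 11: 1, 2, 3, 4, 5, 6, 7, 8, 9, 10, 11

reading off 1-entries of Δ²R: w = (5, 4, 9, 8, 3, 1, 10, 2, 7, 11, 6).

ℓ(w)=25; the 8 essential cells (i,j,r):

[(1, 4, 0), (3, 8, 2), (4, 3, 0), (4, 7, 2), (5, 2, 0), (7, 2, 1), (7, 7, 4), (10, 6, 5)]


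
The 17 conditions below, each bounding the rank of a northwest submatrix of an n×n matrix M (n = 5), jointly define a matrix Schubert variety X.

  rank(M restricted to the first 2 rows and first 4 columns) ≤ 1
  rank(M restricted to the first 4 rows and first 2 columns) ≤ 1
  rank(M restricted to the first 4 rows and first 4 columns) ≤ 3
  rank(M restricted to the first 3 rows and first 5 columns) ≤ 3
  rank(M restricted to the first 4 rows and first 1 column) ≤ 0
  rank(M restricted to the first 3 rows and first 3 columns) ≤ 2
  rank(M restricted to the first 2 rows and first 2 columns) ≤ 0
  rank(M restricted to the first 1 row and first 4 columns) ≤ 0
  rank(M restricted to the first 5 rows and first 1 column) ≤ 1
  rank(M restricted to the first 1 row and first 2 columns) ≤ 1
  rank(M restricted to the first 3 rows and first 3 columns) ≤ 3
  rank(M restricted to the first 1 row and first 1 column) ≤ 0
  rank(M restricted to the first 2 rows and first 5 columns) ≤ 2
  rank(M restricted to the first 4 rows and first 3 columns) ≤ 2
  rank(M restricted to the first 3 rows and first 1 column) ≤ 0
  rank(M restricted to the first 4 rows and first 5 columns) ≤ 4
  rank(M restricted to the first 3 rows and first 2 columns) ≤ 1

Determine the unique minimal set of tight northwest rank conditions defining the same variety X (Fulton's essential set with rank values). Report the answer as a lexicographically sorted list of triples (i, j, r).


Computing R[i][j] = min implied NW-rank bound (n=5, 17 conditions):

  row 1: 0, 0, 0, 0, 1
  row 2: 0, 0, 1, 1, 2
  row 3: 0, 1, 2, 2, 3
  row 4: 0, 1, 2, 3, 4
  row 5: 1, 2, 3, 4, 5

hence w(1..5) = (5, 3, 2, 4, 1).

D(w) has 8 cells with 3 SE-corners; essential set:

[(1, 4, 0), (2, 2, 0), (4, 1, 0)]


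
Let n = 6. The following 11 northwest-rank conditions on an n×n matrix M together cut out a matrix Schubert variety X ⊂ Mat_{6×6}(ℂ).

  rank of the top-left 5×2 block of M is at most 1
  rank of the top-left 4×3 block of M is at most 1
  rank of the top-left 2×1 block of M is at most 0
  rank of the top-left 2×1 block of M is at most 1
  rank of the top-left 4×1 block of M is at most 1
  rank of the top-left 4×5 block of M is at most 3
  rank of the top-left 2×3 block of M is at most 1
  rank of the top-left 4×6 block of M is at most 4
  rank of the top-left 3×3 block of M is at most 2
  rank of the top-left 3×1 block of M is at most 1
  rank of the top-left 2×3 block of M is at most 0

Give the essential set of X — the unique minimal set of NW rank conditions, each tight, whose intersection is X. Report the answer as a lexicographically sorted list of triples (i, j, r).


Rank table r_w(6×6) implied by the 11 constraints:

  row 1: 0  0  0  1  1  1
  row 2: 0  0  0  1  2  2
  row 3: 1  1  1  2  3  3
  row 4: 1  1  1  2  3  4
  row 5: 1  1  2  3  4  5
  row 6: 1  2  3  4  5  6

the unique w with this rank table is (4, 5, 1, 6, 3, 2).

Fulton essential set (3 of the 9 Rothe cells):

[(2, 3, 0), (4, 3, 1), (5, 2, 1)]


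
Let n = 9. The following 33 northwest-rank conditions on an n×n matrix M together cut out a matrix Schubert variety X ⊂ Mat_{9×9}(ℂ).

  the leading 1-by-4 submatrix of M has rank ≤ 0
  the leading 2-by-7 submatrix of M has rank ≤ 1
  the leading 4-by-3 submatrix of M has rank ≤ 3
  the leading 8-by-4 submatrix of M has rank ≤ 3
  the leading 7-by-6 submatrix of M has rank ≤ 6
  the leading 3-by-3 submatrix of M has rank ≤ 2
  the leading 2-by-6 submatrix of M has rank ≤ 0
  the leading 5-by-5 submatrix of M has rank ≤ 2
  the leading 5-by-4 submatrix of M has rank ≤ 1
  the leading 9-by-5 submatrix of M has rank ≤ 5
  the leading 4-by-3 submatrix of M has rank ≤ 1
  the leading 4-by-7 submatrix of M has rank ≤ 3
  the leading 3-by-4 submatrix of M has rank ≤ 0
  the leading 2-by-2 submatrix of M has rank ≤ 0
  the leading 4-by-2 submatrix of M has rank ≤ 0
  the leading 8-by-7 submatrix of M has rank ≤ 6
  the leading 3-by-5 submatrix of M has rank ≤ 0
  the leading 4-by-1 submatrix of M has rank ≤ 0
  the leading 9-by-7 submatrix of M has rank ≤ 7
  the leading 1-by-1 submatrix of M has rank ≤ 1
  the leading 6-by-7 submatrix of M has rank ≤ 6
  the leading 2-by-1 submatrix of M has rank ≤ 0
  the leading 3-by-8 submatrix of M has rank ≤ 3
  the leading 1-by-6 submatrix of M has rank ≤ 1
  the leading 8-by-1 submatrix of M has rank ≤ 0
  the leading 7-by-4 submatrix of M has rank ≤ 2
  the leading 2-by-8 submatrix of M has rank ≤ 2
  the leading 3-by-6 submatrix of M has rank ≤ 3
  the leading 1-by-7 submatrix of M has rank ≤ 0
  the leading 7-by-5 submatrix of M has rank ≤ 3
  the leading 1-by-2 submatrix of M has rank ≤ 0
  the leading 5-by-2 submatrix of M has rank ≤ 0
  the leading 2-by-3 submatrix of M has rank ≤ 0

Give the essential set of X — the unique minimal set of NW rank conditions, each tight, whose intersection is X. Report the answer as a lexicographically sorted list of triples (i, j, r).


Propagating the 33 rank bounds to every northwest block:

  0 0 0 0 0 0 0 1 1
  0 0 0 0 0 0 1 2 2
  0 0 0 0 0 1 2 3 3
  0 0 1 1 1 2 3 4 4
  0 0 1 1 2 3 4 5 5
  0 1 2 2 3 4 5 6 6
  0 1 2 2 3 4 5 6 7
  0 1 2 3 4 5 6 7 8
  1 2 3 4 5 6 7 8 9

so w = (8, 7, 6, 3, 5, 2, 9, 4, 1).

Fulton essential set (7 of the 27 Rothe cells):

[(1, 7, 0), (2, 6, 0), (3, 5, 0), (5, 2, 0), (5, 4, 1), (7, 4, 2), (8, 1, 0)]


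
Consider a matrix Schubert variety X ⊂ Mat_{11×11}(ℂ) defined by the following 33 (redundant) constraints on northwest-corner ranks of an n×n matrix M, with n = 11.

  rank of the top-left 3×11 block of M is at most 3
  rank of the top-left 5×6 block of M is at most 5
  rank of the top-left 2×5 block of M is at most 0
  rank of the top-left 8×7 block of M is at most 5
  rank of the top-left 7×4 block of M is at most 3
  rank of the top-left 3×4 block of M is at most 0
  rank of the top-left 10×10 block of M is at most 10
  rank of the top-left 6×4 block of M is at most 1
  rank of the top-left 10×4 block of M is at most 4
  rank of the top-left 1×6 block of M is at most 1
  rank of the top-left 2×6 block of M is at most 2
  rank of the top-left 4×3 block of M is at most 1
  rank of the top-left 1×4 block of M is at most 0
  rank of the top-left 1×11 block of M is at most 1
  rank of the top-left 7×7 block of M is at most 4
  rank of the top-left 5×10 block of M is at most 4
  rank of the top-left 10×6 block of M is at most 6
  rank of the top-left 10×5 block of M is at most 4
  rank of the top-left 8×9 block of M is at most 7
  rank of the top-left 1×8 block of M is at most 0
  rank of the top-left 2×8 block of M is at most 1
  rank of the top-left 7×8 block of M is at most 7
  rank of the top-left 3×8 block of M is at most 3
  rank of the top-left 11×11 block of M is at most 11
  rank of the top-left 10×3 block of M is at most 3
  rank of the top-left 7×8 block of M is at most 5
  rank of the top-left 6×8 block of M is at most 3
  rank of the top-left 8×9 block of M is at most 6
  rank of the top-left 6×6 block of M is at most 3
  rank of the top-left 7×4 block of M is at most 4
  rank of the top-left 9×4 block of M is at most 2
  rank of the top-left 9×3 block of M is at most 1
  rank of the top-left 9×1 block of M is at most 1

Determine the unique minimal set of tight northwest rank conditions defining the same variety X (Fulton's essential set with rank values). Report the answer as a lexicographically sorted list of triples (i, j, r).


Reconstructing r_w from the 33 given conditions:

  i=1: 0, 0, 0, 0, 0, 0, 0, 0, 1, 1, 1
  i=2: 0, 0, 0, 0, 0, 1, 1, 1, 2, 2, 2
  i=3: 0, 0, 0, 0, 1, 2, 2, 2, 3, 3, 3
  i=4: 1, 1, 1, 1, 2, 3, 3, 3, 4, 4, 4
  i=5: 1, 1, 1, 1, 2, 3, 3, 3, 4, 4, 5
  i=6: 1, 1, 1, 1, 2, 3, 3, 3, 4, 5, 6
  i=7: 1, 1, 1, 2, 3, 4, 4, 4, 5, 6, 7
  i=8: 1, 1, 1, 2, 3, 4, 5, 5, 6, 7, 8
  i=9: 1, 1, 1, 2, 3, 4, 5, 6, 7, 8, 9
  i=10: 1, 2, 2, 3, 4, 5, 6, 7, 8, 9, 10
  i=11: 1, 2, 3, 4, 5, 6, 7, 8, 9, 10, 11

hence w(1..11) = (9, 6, 5, 1, 11, 10, 4, 7, 8, 2, 3).

D(w) has 34 cells with 7 SE-corners; essential set:

[(1, 8, 0), (2, 5, 0), (3, 4, 0), (5, 10, 4), (6, 4, 1), (6, 8, 3), (9, 3, 1)]


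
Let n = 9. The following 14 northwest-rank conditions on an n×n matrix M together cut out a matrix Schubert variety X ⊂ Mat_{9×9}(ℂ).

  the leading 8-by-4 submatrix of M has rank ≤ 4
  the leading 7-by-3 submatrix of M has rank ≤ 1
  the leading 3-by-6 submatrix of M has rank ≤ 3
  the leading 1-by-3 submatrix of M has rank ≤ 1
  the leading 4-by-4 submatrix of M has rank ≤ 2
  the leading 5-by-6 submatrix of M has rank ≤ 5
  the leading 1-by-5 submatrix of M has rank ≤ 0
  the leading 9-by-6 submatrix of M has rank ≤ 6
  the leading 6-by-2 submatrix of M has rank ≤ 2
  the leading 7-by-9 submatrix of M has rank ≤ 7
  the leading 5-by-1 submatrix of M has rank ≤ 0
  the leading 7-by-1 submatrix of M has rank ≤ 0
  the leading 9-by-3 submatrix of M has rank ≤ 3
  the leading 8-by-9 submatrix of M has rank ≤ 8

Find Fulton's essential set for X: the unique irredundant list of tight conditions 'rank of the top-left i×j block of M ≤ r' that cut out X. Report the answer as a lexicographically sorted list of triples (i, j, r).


Recovering R(i,j) via the rank-extension bound from the 14 conditions:

  R[1]: 0, 0, 0, 0, 0, 1, 1, 1, 1
  R[2]: 0, 1, 1, 1, 1, 2, 2, 2, 2
  R[3]: 0, 1, 1, 2, 2, 3, 3, 3, 3
  R[4]: 0, 1, 1, 2, 3, 4, 4, 4, 4
  R[5]: 0, 1, 1, 2, 3, 4, 5, 5, 5
  R[6]: 0, 1, 1, 2, 3, 4, 5, 6, 6
  R[7]: 0, 1, 1, 2, 3, 4, 5, 6, 7
  R[8]: 1, 2, 2, 3, 4, 5, 6, 7, 8
  R[9]: 1, 2, 3, 4, 5, 6, 7, 8, 9

second differences of R give the permutation w = (6, 2, 4, 5, 7, 8, 9, 1, 3).

ℓ(w)=16; the 3 essential cells (i,j,r):

[(1, 5, 0), (7, 1, 0), (7, 3, 1)]


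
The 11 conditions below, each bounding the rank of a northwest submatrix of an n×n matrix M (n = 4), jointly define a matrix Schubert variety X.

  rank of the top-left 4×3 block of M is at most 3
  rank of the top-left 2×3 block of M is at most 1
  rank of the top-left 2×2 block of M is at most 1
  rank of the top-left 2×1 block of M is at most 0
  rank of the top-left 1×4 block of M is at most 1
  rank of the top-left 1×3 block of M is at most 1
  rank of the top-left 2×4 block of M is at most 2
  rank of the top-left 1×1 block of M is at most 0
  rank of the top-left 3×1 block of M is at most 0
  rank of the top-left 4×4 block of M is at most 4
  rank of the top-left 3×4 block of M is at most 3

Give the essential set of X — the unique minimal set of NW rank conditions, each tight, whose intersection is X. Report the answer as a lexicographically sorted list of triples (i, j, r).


The tightest implied rank at each (i,j), from the 11 conditions:

  row 1: 0  1  1  1
  row 2: 0  1  1  2
  row 3: 0  1  2  3
  row 4: 1  2  3  4

reading off 1-entries of Δ²R: w = (2, 4, 3, 1).

Rothe diagram D(w) (4 cells), 2 SE-corners (essential conditions):

[(2, 3, 1), (3, 1, 0)]


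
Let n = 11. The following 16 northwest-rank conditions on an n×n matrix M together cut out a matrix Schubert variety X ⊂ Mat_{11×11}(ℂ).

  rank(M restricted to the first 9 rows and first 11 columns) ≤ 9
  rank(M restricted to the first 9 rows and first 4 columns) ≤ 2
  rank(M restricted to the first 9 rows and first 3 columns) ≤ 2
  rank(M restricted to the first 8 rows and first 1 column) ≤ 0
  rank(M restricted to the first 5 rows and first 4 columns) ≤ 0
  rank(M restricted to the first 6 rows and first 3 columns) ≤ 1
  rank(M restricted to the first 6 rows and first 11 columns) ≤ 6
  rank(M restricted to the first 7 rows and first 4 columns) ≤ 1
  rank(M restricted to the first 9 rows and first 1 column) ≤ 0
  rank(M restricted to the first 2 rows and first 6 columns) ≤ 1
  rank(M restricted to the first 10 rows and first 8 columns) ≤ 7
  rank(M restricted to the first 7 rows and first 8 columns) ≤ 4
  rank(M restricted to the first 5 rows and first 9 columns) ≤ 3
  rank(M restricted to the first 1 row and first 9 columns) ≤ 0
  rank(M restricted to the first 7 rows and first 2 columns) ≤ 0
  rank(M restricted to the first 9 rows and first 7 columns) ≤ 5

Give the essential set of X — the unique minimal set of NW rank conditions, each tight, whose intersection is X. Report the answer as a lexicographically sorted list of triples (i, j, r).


The tightest implied rank at each (i,j), from the 16 conditions:

  i=1: 0  0  0  0  0  0  0  0  0  1  1
  i=2: 0  0  0  0  1  1  1  1  1  2  2
  i=3: 0  0  0  0  1  2  2  2  2  3  3
  i=4: 0  0  0  0  1  2  3  3  3  4  4
  i=5: 0  0  0  0  1  2  3  3  3  4  5
  i=6: 0  0  1  1  2  3  4  4  4  5  6
  i=7: 0  0  1  1  2  3  4  4  5  6  7
  i=8: 0  1  2  2  3  4  5  5  6  7  8
  i=9: 0  1  2  2  3  4  5  6  7  8  9
  i=10: 1  2  3  3  4  5  6  7  8  9  10
  i=11: 1  2  3  4  5  6  7  8  9  10  11

hence w(1..11) = (10, 5, 6, 7, 11, 3, 9, 2, 8, 1, 4).

Rothe diagram D(w) (36 cells), 8 SE-corners (essential conditions):

[(1, 9, 0), (5, 4, 0), (5, 9, 3), (7, 2, 0), (7, 4, 1), (7, 8, 4), (9, 1, 0), (9, 4, 2)]


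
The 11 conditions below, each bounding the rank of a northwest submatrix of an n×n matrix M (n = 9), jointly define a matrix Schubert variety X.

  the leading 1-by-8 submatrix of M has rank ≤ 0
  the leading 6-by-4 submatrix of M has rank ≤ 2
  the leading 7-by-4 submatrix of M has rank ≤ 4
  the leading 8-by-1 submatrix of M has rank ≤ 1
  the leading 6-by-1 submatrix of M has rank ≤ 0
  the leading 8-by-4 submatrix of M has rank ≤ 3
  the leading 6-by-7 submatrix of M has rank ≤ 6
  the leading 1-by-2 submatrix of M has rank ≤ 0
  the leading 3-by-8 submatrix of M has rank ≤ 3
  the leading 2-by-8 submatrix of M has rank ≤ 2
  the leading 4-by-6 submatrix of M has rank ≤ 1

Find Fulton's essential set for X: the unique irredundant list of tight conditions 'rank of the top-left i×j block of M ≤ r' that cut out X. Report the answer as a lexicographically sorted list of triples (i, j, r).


Reconstructing r_w from the 11 given conditions:

  R[1]: 0 0 0 0 0 0 0 0 1
  R[2]: 0 1 1 1 1 1 1 1 2
  R[3]: 0 1 1 1 1 1 2 2 3
  R[4]: 0 1 1 1 1 1 2 3 4
  R[5]: 0 1 2 2 2 2 3 4 5
  R[6]: 0 1 2 2 3 3 4 5 6
  R[7]: 1 2 3 3 4 4 5 6 7
  R[8]: 1 2 3 3 4 5 6 7 8
  R[9]: 1 2 3 4 5 6 7 8 9

reading off 1-entries of Δ²R: w = (9, 2, 7, 8, 3, 5, 1, 6, 4).

Rothe diagram D(w) (23 cells), 5 SE-corners (essential conditions):

[(1, 8, 0), (4, 6, 1), (6, 1, 0), (6, 4, 2), (8, 4, 3)]


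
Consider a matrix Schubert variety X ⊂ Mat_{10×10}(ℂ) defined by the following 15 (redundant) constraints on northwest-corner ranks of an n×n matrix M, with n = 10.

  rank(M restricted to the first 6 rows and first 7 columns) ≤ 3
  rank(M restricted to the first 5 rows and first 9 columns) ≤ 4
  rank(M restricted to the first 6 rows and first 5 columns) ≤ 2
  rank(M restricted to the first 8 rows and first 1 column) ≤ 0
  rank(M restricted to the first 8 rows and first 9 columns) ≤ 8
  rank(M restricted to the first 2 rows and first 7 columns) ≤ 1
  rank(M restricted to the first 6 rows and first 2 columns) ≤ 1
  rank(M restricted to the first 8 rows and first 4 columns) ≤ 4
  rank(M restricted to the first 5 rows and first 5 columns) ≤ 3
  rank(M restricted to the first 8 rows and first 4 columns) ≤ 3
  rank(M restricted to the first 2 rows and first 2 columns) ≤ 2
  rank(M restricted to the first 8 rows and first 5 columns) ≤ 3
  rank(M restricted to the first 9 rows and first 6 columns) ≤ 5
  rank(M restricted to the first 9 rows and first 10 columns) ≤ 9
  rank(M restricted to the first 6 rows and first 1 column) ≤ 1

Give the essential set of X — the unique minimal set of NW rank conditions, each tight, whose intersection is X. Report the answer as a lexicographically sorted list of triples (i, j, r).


The tightest implied rank at each (i,j), from the 15 conditions:

  R[1]: 0 1 1 1 1 1 1 1 1 1
  R[2]: 0 1 1 1 1 1 1 2 2 2
  R[3]: 0 1 2 2 2 2 2 3 3 3
  R[4]: 0 1 2 2 2 3 3 4 4 4
  R[5]: 0 1 2 2 2 3 3 4 4 5
  R[6]: 0 1 2 2 2 3 3 4 5 6
  R[7]: 0 1 2 3 3 4 4 5 6 7
  R[8]: 0 1 2 3 3 4 5 6 7 8
  R[9]: 1 2 3 4 4 5 6 7 8 9
  R[10]: 1 2 3 4 5 6 7 8 9 10

giving w = (2, 8, 3, 6, 10, 9, 4, 7, 1, 5) via Δ²R.

|D(w)|=23, |Ess(w)|=6:

[(2, 7, 1), (5, 9, 4), (6, 5, 2), (6, 7, 3), (8, 1, 0), (8, 5, 3)]
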